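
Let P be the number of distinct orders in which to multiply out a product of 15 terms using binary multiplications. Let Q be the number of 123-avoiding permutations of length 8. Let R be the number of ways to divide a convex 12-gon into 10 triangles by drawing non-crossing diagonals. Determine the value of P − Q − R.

2656214

Ways to associate a product of 15 factors correspond to binary trees on 15 leaves, so the count is C_14. So P = C_14 = 2674440.
For any fixed pattern of length 3, the pattern-avoiding permutations of [8] number C_8. So Q = C_8 = 1430.
A convex 12-gon is triangulated into 10 triangles, and the number of such triangulations is the Catalan number C_{12−2} = C_10. So R = C_10 = 16796.
P − Q − R = 2674440 − 1430 − 16796 = 2656214.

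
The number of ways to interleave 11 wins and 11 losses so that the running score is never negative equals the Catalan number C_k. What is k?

11

Ballot sequences with n votes each where one side never trails are Dyck words, counted by C_n; here n = 11.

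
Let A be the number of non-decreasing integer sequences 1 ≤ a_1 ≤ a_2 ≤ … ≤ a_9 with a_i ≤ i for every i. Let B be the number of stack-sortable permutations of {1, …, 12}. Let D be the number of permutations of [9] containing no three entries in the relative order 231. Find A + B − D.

Such sub-staircase sequences of length n are counted by C_n; here n = 9. So A = C_9 = 4862.
By Knuth's characterisation, the stack-sortable permutations of length 12 are the 231-avoiders, numbering C_12. So B = C_12 = 208012.
Permutations of [n] avoiding any single length-3 pattern are counted by C_n; here n = 9. So D = C_9 = 4862.
A + B − D = 4862 + 208012 − 4862 = 208012.

208012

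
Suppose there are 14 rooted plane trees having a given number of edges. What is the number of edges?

4

Rooted ordered trees with n edges are counted by C_n, and C_4 = 14.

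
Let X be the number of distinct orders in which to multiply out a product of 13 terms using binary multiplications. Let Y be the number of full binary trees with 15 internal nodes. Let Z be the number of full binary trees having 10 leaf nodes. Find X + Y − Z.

9897995

Bracketing 13 factors into binary products is counted by C_{13−1} = C_12. So X = C_12 = 208012.
Full binary trees with n internal nodes are counted by C_n; here n = 15. So Y = C_15 = 9694845.
Full binary trees with 10 leaves have 10−1 = 9 internal nodes, so there are C_9 of them. So Z = C_9 = 4862.
X + Y − Z = 208012 + 9694845 − 4862 = 9897995.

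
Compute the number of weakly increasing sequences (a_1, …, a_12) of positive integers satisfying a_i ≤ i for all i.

208012

Weakly increasing sequences with a_i ≤ i biject with Dyck paths of semilength 12, so there are C_12.
C_12 = C_11 · 2(2·11+1)/(11+2) = 58786 · 46/13 = 208012.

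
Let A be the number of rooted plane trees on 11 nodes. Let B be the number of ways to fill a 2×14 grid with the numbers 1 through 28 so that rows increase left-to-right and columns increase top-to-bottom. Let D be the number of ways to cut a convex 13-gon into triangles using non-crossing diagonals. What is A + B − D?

2632450

Rooted ordered (plane) trees on m nodes have m−1 edges and are counted by C_{m−1}; m = 11 gives C_10. So A = C_10 = 16796.
Standard Young tableaux of shape 2×n are counted by C_n; here n = 14. So B = C_14 = 2674440.
Triangulations of a convex m-gon are counted by C_{m−2}; with m = 13 this is C_11. So D = C_11 = 58786.
A + B − D = 16796 + 2674440 − 58786 = 2632450.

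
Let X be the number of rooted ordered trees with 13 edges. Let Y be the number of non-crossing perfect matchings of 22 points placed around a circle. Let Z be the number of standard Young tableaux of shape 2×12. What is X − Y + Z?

Rooted ordered trees with n edges are counted by C_n; here n = 13. So X = C_13 = 742900.
Pairing 22 circle points by 11 non-crossing chords gives C_11 matchings. So Y = C_11 = 58786.
By the hook-length formula (or a Dyck-path bijection), SYT of shape 2×12 number C_12. So Z = C_12 = 208012.
X − Y + Z = 742900 − 58786 + 208012 = 892126.

892126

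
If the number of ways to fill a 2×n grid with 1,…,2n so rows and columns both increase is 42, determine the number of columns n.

Standard Young tableaux of shape 2×n are counted by C_n. Since C_5 = 42, the index is 5.

5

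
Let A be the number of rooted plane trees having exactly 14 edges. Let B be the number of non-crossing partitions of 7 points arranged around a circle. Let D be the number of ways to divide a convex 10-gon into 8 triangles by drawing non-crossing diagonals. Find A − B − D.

Rooted ordered trees with n edges are counted by C_n; here n = 14. So A = C_14 = 2674440.
The non-crossing partitions of [7] form a lattice of size C_7. So B = C_7 = 429.
A convex 10-gon is triangulated into 8 triangles, and the number of such triangulations is the Catalan number C_{10−2} = C_8. So D = C_8 = 1430.
A − B − D = 2674440 − 429 − 1430 = 2672581.

2672581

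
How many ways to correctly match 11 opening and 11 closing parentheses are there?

A balanced arrangement of 11 bracket pairs is a Dyck word of semilength 11, so the count is C_11.
C_11 = C_10 · 2(2·10+1)/(10+2) = 16796 · 42/12 = 58786.

58786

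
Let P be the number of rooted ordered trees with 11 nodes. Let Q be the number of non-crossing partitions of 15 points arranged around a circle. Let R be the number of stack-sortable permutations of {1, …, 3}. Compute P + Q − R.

9711636

A rooted plane tree on 11 nodes has 10 edges, and such trees are counted by C_10. So P = C_10 = 16796.
Non-crossing partitions of an n-element set are counted by C_n; here n = 15. So Q = C_15 = 9694845.
By Knuth's characterisation, the stack-sortable permutations of length 3 are the 231-avoiders, numbering C_3. So R = C_3 = 5.
P + Q − R = 16796 + 9694845 − 5 = 9711636.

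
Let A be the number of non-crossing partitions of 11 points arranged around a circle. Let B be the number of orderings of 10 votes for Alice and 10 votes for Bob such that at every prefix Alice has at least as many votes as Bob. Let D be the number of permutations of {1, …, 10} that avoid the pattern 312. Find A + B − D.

Non-crossing partitions of an n-element set are counted by C_n; here n = 11. So A = C_11 = 58786.
Ballot sequences with n votes each where one side never trails are Dyck words, counted by C_n; here n = 10. So B = C_10 = 16796.
Permutations of [n] avoiding any single length-3 pattern are counted by C_n; here n = 10. So D = C_10 = 16796.
A + B − D = 58786 + 16796 − 16796 = 58786.

58786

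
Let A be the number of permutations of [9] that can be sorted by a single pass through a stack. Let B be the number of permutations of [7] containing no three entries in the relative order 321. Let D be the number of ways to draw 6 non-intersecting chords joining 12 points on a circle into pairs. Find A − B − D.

4301

By Knuth's characterisation, the stack-sortable permutations of length 9 are the 231-avoiders, numbering C_9. So A = C_9 = 4862.
Permutations of [n] avoiding any single length-3 pattern are counted by C_n; here n = 7. So B = C_7 = 429.
Pairing 12 circle points by 6 non-crossing chords gives C_6 matchings. So D = C_6 = 132.
A − B − D = 4862 − 429 − 132 = 4301.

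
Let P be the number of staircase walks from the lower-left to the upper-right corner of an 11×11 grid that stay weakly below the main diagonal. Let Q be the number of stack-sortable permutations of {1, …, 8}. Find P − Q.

57356

Monotone paths in an n×n grid that stay weakly below the diagonal are counted by C_n; here n = 11. So P = C_11 = 58786.
By Knuth's characterisation, the stack-sortable permutations of length 8 are the 231-avoiders, numbering C_8. So Q = C_8 = 1430.
P − Q = 58786 − 1430 = 57356.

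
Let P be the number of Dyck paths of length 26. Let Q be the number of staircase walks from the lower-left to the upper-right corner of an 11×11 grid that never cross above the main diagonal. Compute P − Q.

684114

Paths of 13 up- and 13 down-steps that never dip below the axis are Dyck paths; their count is C_13. So P = C_13 = 742900.
Sub-diagonal monotone paths from (0,0) to (11,11) biject with Dyck paths of semilength 11, giving C_11. So Q = C_11 = 58786.
P − Q = 742900 − 58786 = 684114.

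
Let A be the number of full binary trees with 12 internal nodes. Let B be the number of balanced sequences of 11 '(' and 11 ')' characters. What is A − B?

149226

Full binary trees with n internal nodes are counted by C_n; here n = 12. So A = C_12 = 208012.
Balanced strings of n pairs of brackets are counted by C_n; here n = 11. So B = C_11 = 58786.
A − B = 208012 − 58786 = 149226.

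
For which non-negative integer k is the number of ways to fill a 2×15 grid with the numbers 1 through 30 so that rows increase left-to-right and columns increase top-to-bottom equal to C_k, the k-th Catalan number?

By the hook-length formula (or a Dyck-path bijection), SYT of shape 2×15 number C_15.

15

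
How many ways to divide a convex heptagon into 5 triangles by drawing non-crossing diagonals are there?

Triangulations of a convex m-gon are counted by C_{m−2}; with m = 7 this is C_5.
C_5 = C(10,5)/6 = 252/6 = 42.

42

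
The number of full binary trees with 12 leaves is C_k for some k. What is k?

11

Full binary trees with 12 leaves have 12−1 = 11 internal nodes, so there are C_11 of them.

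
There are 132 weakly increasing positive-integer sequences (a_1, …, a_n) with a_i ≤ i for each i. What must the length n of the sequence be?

Such sub-staircase sequences of length n are counted by C_n. The Catalan number equal to 132 is C_6.

6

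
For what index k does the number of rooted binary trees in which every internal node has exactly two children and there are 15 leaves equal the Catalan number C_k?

Full binary trees with 15 leaves have 15−1 = 14 internal nodes, so there are C_14 of them.

14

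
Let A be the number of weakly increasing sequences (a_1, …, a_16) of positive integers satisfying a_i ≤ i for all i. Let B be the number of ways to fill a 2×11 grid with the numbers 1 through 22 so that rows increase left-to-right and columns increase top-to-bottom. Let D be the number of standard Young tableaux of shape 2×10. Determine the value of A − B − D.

35282088

Weakly increasing sequences with a_i ≤ i biject with Dyck paths of semilength 16, so there are C_16. So A = C_16 = 35357670.
By the hook-length formula (or a Dyck-path bijection), SYT of shape 2×11 number C_11. So B = C_11 = 58786.
By the hook-length formula (or a Dyck-path bijection), SYT of shape 2×10 number C_10. So D = C_10 = 16796.
A − B − D = 35357670 − 58786 − 16796 = 35282088.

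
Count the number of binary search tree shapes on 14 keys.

Binary trees (left/right distinguished) on n nodes are counted by C_n; here n = 14.
C_14 = C(28,14)/15 = 40116600/15 = 2674440.

2674440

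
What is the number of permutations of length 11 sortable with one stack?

By Knuth's characterisation, the stack-sortable permutations of length 11 are the 231-avoiders, numbering C_11.
C_11 = 58786.

58786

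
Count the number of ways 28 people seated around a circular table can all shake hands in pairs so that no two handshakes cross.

Non-crossing handshake pairings of 2n people are counted by C_n; 28 people gives n = 14.
C_14 = C(28,14)/15 = 40116600/15 = 2674440.

2674440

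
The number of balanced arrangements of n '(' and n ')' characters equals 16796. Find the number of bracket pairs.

10

Balanced strings of n bracket-pairs are counted by C_n; 16796 = C_10.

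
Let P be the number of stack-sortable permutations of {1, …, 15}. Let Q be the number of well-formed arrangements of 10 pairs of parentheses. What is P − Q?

Stack-sortable permutations are exactly the 231-avoiding ones, counted by C_n; here n = 15. So P = C_15 = 9694845.
Balanced strings of n pairs of brackets are counted by C_n; here n = 10. So Q = C_10 = 16796.
P − Q = 9694845 − 16796 = 9678049.

9678049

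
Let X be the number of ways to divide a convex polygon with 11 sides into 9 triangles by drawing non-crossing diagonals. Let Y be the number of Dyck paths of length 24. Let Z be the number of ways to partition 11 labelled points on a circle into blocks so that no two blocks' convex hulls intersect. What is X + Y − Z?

154088

The number of triangulations of an 11-gon is the Catalan number C_9 (index = sides − 2). So X = C_9 = 4862.
Paths of 12 up- and 12 down-steps that never dip below the axis are Dyck paths; their count is C_12. So Y = C_12 = 208012.
Non-crossing partitions of an n-element set are counted by C_n; here n = 11. So Z = C_11 = 58786.
X + Y − Z = 4862 + 208012 − 58786 = 154088.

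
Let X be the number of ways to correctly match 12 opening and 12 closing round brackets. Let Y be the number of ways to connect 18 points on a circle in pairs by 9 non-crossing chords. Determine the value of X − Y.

Balanced strings of n pairs of brackets are counted by C_n; here n = 12. So X = C_12 = 208012.
Non-crossing perfect matchings of 2n points on a circle are counted by C_n; with 18 points, n = 9. So Y = C_9 = 4862.
X − Y = 208012 − 4862 = 203150.

203150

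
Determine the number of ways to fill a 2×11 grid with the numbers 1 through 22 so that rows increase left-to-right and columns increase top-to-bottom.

Standard Young tableaux of shape 2×n are counted by C_n; here n = 11.
C_11 = C(22,11)/12 = 705432/12 = 58786.

58786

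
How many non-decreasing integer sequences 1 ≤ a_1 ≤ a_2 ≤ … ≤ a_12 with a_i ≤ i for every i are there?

208012

Such sub-staircase sequences of length n are counted by C_n; here n = 12.
C_12 = C(24,12)/13 = 2704156/13 = 208012.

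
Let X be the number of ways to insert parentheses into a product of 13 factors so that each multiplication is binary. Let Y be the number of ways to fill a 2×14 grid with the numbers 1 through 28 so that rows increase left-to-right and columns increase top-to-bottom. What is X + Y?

Ways to associate a product of 13 factors correspond to binary trees on 13 leaves, so the count is C_12. So X = C_12 = 208012.
Standard Young tableaux of shape 2×n are counted by C_n; here n = 14. So Y = C_14 = 2674440.
X + Y = 208012 + 2674440 = 2882452.

2882452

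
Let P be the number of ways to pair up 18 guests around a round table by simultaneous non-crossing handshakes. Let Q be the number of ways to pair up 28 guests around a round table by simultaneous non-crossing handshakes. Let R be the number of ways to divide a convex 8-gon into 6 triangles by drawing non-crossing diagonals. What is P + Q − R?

With 18 = 2·9 people, non-crossing handshake pairings are non-crossing perfect matchings on a circle, counted by C_9. So P = C_9 = 4862.
Non-crossing handshake pairings of 2n people are counted by C_n; 28 people gives n = 14. So Q = C_14 = 2674440.
A convex 8-gon is triangulated into 6 triangles, and the number of such triangulations is the Catalan number C_{8−2} = C_6. So R = C_6 = 132.
P + Q − R = 4862 + 2674440 − 132 = 2679170.

2679170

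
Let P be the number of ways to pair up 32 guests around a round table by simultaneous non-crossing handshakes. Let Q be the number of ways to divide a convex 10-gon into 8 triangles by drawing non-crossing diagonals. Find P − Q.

With 32 = 2·16 people, non-crossing handshake pairings are non-crossing perfect matchings on a circle, counted by C_16. So P = C_16 = 35357670.
A convex 10-gon is triangulated into 8 triangles, and the number of such triangulations is the Catalan number C_{10−2} = C_8. So Q = C_8 = 1430.
P − Q = 35357670 − 1430 = 35356240.

35356240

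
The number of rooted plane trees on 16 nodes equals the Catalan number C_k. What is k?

A rooted plane tree on 16 nodes has 15 edges, and such trees are counted by C_15.

15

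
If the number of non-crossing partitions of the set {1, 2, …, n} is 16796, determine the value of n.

Non-crossing partitions of [n] are counted by C_n. Since C_10 = 16796, the index is 10.

10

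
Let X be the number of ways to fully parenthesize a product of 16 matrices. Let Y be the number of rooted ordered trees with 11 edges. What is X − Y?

9636059

Parenthesizations of m factors correspond to full binary trees with m leaves, counted by C_{m−1}; m = 16 gives C_15. So X = C_15 = 9694845.
Rooted ordered trees with n edges are counted by C_n; here n = 11. So Y = C_11 = 58786.
X − Y = 9694845 − 58786 = 9636059.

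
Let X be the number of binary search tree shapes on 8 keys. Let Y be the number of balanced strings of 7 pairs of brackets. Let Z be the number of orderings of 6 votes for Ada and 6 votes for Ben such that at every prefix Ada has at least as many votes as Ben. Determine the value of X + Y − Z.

1727

Rooted binary trees with 8 nodes (each child slot possibly empty) number C_8. So X = C_8 = 1430.
With 7 pairs the number of balanced bracket strings is the Catalan number C_7. So Y = C_7 = 429.
Ballot sequences with n votes each where one side never trails are Dyck words, counted by C_n; here n = 6. So Z = C_6 = 132.
X + Y − Z = 1430 + 429 − 132 = 1727.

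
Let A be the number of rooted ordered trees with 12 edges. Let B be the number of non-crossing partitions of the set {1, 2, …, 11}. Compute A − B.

A rooted plane tree with 12 edges has 13 nodes, and the count is C_12. So A = C_12 = 208012.
The non-crossing partitions of [11] form a lattice of size C_11. So B = C_11 = 58786.
A − B = 208012 − 58786 = 149226.

149226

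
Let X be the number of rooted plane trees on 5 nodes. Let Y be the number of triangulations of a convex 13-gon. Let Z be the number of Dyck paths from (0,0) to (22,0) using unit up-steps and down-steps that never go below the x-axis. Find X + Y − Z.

Rooted ordered (plane) trees on m nodes have m−1 edges and are counted by C_{m−1}; m = 5 gives C_4. So X = C_4 = 14.
Triangulations of a convex m-gon are counted by C_{m−2}; with m = 13 this is C_11. So Y = C_11 = 58786.
Dyck paths of semilength n (length 2n) are counted by C_n; here n = 11. So Z = C_11 = 58786.
X + Y − Z = 14 + 58786 − 58786 = 14.

14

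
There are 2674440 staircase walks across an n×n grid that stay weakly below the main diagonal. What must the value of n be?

Such diagonal-avoiding paths in an n×n grid are counted by C_n; 2674440 = C_14.

14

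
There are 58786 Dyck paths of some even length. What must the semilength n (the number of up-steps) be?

Dyck paths of semilength n are counted by C_n; 58786 = C_11.

11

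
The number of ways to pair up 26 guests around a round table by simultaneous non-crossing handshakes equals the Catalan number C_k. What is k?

13

With 26 = 2·13 people, non-crossing handshake pairings are non-crossing perfect matchings on a circle, counted by C_13.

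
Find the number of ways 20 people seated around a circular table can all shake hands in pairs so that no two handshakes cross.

Non-crossing handshake pairings of 2n people are counted by C_n; 20 people gives n = 10.
C_10 = C(20,10)/11 = 184756/11 = 16796.

16796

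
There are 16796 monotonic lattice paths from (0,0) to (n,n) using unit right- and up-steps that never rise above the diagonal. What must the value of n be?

Such diagonal-avoiding paths in an n×n grid are counted by C_n, and C_10 = 16796.

10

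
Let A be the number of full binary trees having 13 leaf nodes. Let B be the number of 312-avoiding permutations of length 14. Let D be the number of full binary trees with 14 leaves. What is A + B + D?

Full binary trees with 13 leaves have 13−1 = 12 internal nodes, so there are C_12 of them. So A = C_12 = 208012.
For any fixed pattern of length 3, the pattern-avoiding permutations of [14] number C_14. So B = C_14 = 2674440.
A full binary tree with L leaves has L−1 internal nodes and is counted by C_{L−1}; L = 14 gives C_13. So D = C_13 = 742900.
A + B + D = 208012 + 2674440 + 742900 = 3625352.

3625352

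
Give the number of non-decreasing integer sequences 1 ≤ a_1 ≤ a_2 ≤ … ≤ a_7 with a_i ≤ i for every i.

Weakly increasing sequences with a_i ≤ i biject with Dyck paths of semilength 7, so there are C_7.
C_7 = C(14,7)/8 = 3432/8 = 429.

429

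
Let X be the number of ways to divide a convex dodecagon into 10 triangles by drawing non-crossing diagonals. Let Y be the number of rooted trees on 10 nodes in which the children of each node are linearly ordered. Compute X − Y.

11934

The number of triangulations of a 12-gon is the Catalan number C_10 (index = sides − 2). So X = C_10 = 16796.
Rooted ordered (plane) trees on m nodes have m−1 edges and are counted by C_{m−1}; m = 10 gives C_9. So Y = C_9 = 4862.
X − Y = 16796 − 4862 = 11934.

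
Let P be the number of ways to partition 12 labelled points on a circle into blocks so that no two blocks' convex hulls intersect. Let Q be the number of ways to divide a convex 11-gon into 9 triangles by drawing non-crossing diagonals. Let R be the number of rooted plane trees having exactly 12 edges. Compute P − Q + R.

The non-crossing partitions of [12] form a lattice of size C_12. So P = C_12 = 208012.
The number of triangulations of an 11-gon is the Catalan number C_9 (index = sides − 2). So Q = C_9 = 4862.
A rooted plane tree with 12 edges has 13 nodes, and the count is C_12. So R = C_12 = 208012.
P − Q + R = 208012 − 4862 + 208012 = 411162.

411162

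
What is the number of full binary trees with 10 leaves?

4862

A full binary tree with L leaves has L−1 internal nodes and is counted by C_{L−1}; L = 10 gives C_9.
C_9 = 4862.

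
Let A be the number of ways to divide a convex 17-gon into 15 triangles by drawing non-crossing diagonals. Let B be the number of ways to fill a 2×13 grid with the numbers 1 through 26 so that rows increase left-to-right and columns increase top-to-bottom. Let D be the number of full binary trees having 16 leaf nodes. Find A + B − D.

The number of triangulations of a 17-gon is the Catalan number C_15 (index = sides − 2). So A = C_15 = 9694845.
By the hook-length formula (or a Dyck-path bijection), SYT of shape 2×13 number C_13. So B = C_13 = 742900.
Full binary trees with 16 leaves have 16−1 = 15 internal nodes, so there are C_15 of them. So D = C_15 = 9694845.
A + B − D = 9694845 + 742900 − 9694845 = 742900.

742900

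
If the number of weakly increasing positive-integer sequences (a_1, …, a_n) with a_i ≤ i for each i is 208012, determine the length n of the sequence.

12

Such sub-staircase sequences of length n are counted by C_n. The Catalan number equal to 208012 is C_12.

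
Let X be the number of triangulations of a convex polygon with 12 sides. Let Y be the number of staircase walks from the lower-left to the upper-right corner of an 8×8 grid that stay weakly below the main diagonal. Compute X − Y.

15366

The number of triangulations of a 12-gon is the Catalan number C_10 (index = sides − 2). So X = C_10 = 16796.
Monotone paths in an n×n grid that stay weakly below the diagonal are counted by C_n; here n = 8. So Y = C_8 = 1430.
X − Y = 16796 − 1430 = 15366.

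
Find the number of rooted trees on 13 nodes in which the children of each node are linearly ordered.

208012

A rooted plane tree on 13 nodes has 12 edges, and such trees are counted by C_12.
C_12 = 208012.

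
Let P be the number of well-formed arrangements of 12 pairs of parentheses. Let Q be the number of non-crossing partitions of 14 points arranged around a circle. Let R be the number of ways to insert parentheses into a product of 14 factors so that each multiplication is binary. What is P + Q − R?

2139552

A balanced arrangement of 12 bracket pairs is a Dyck word of semilength 12, so the count is C_12. So P = C_12 = 208012.
The non-crossing partitions of [14] form a lattice of size C_14. So Q = C_14 = 2674440.
Bracketing 14 factors into binary products is counted by C_{14−1} = C_13. So R = C_13 = 742900.
P + Q − R = 208012 + 2674440 − 742900 = 2139552.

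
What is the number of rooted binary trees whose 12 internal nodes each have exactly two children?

The number of full binary trees on 12 internal nodes is the Catalan number C_12.
C_12 = 208012.

208012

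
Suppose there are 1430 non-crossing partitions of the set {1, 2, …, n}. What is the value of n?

Non-crossing partitions of [n] are counted by C_n. The Catalan number equal to 1430 is C_8.

8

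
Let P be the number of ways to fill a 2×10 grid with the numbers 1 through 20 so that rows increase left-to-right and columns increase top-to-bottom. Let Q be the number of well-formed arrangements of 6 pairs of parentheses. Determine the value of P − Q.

Standard Young tableaux of shape 2×n are counted by C_n; here n = 10. So P = C_10 = 16796.
A balanced arrangement of 6 bracket pairs is a Dyck word of semilength 6, so the count is C_6. So Q = C_6 = 132.
P − Q = 16796 − 132 = 16664.

16664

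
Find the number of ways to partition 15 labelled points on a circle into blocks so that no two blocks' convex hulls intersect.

The non-crossing partitions of [15] form a lattice of size C_15.
C_15 = C(30,15)/16 = 155117520/16 = 9694845.

9694845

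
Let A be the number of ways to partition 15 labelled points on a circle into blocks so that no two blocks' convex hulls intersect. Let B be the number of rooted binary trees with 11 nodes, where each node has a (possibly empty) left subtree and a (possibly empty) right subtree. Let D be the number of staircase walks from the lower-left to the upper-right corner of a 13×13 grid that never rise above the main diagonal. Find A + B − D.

The non-crossing partitions of [15] form a lattice of size C_15. So A = C_15 = 9694845.
Rooted binary trees with 11 nodes (each child slot possibly empty) number C_11. So B = C_11 = 58786.
Sub-diagonal monotone paths from (0,0) to (13,13) biject with Dyck paths of semilength 13, giving C_13. So D = C_13 = 742900.
A + B − D = 9694845 + 58786 − 742900 = 9010731.

9010731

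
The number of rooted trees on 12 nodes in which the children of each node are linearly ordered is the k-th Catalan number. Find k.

Rooted ordered (plane) trees on m nodes have m−1 edges and are counted by C_{m−1}; m = 12 gives C_11.

11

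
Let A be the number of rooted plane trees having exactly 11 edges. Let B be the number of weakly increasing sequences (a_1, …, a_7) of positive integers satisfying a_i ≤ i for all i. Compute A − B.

Rooted ordered trees with n edges are counted by C_n; here n = 11. So A = C_11 = 58786.
Weakly increasing sequences with a_i ≤ i biject with Dyck paths of semilength 7, so there are C_7. So B = C_7 = 429.
A − B = 58786 − 429 = 58357.

58357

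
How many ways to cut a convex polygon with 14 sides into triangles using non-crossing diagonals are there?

A convex 14-gon is triangulated into 12 triangles, and the number of such triangulations is the Catalan number C_{14−2} = C_12.
C_12 = C(24,12)/13 = 2704156/13 = 208012.

208012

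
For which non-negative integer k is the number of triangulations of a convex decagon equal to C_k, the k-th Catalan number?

8

The number of triangulations of a 10-gon is the Catalan number C_8 (index = sides − 2).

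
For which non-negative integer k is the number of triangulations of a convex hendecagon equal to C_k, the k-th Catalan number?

9

The number of triangulations of an 11-gon is the Catalan number C_9 (index = sides − 2).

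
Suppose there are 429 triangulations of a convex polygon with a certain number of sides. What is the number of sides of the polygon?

9

Triangulations of a convex m-gon are counted by C_{m−2}. The Catalan number equal to 429 is C_7.
So m − 2 = 7, giving m = 9 sides.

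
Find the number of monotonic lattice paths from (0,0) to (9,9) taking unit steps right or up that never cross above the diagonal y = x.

4862

Monotone paths in an n×n grid that stay weakly below the diagonal are counted by C_n; here n = 9.
C_9 = 4862.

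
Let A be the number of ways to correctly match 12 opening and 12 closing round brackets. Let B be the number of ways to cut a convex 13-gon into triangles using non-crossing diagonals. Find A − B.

149226

With 12 pairs the number of balanced bracket strings is the Catalan number C_12. So A = C_12 = 208012.
Triangulations of a convex m-gon are counted by C_{m−2}; with m = 13 this is C_11. So B = C_11 = 58786.
A − B = 208012 − 58786 = 149226.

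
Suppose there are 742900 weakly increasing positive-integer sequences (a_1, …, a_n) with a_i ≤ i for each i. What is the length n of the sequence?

13

Such sub-staircase sequences of length n are counted by C_n. Since C_13 = 742900, the index is 13.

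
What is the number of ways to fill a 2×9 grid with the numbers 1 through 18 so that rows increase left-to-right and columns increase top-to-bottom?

4862

Standard Young tableaux of shape 2×n are counted by C_n; here n = 9.
C_9 = C(18,9)/10 = 48620/10 = 4862.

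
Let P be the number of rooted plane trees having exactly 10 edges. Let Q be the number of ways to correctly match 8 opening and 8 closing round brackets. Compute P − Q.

15366

A rooted plane tree with 10 edges has 11 nodes, and the count is C_10. So P = C_10 = 16796.
With 8 pairs the number of balanced bracket strings is the Catalan number C_8. So Q = C_8 = 1430.
P − Q = 16796 − 1430 = 15366.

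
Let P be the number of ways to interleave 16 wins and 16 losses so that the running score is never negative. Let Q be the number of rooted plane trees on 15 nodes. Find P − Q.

32683230

Reading a vote for the leader as '(' and for the other as ')' turns such a sequence into a balanced string of 16 pairs, so the count is C_16. So P = C_16 = 35357670.
Rooted ordered (plane) trees on m nodes have m−1 edges and are counted by C_{m−1}; m = 15 gives C_14. So Q = C_14 = 2674440.
P − Q = 35357670 − 2674440 = 32683230.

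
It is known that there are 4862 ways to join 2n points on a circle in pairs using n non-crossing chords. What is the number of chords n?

9

Non-crossing pairings of 2n points on a circle are counted by C_n. The Catalan number equal to 4862 is C_9.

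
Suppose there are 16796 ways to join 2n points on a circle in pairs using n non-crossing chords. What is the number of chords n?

10

Non-crossing pairings of 2n points on a circle are counted by C_n. Since C_10 = 16796, the index is 10.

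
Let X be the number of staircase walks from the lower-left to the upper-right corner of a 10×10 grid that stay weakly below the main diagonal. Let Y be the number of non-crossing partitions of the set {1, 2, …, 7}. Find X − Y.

16367

Monotone paths in an n×n grid that stay weakly below the diagonal are counted by C_n; here n = 10. So X = C_10 = 16796.
The non-crossing partitions of [7] form a lattice of size C_7. So Y = C_7 = 429.
X − Y = 16796 − 429 = 16367.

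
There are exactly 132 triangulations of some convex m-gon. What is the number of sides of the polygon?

Triangulations of a convex m-gon are counted by C_{m−2}; 132 = C_6.
So m − 2 = 6, giving m = 8 sides.

8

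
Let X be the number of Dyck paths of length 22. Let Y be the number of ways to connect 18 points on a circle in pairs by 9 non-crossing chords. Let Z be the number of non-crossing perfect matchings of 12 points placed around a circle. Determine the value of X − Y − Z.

Paths of 11 up- and 11 down-steps that never dip below the axis are Dyck paths; their count is C_11. So X = C_11 = 58786.
Pairing 18 circle points by 9 non-crossing chords gives C_9 matchings. So Y = C_9 = 4862.
Pairing 12 circle points by 6 non-crossing chords gives C_6 matchings. So Z = C_6 = 132.
X − Y − Z = 58786 − 4862 − 132 = 53792.

53792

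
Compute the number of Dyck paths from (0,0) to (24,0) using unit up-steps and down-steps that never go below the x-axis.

A Dyck path with 12 up-steps and 12 down-steps has semilength 12, so there are C_12 of them.
C_12 = C_11 · 2(2·11+1)/(11+2) = 58786 · 46/13 = 208012.

208012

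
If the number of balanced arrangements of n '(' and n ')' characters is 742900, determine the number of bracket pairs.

Balanced strings of n bracket-pairs are counted by C_n, and C_13 = 742900.

13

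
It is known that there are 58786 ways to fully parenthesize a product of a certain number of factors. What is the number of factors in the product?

Parenthesizations of m factors are counted by C_{m−1}, and C_11 = 58786.
So the index is 11, and the number of factors is 11 + 1 = 12.

12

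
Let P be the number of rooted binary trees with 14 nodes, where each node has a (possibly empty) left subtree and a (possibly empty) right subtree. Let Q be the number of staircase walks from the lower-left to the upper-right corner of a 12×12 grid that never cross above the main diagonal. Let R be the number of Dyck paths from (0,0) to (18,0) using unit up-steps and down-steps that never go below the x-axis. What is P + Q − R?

There are C_n binary search tree shapes on n keys; with n = 14 that is C_14. So P = C_14 = 2674440.
Monotone paths in an n×n grid that stay weakly below the diagonal are counted by C_n; here n = 12. So Q = C_12 = 208012.
A Dyck path with 9 up-steps and 9 down-steps has semilength 9, so there are C_9 of them. So R = C_9 = 4862.
P + Q − R = 2674440 + 208012 − 4862 = 2877590.

2877590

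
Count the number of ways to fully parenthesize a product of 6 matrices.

Bracketing 6 factors into binary products is counted by C_{6−1} = C_5.
C_5 = C(10,5)/6 = 252/6 = 42.

42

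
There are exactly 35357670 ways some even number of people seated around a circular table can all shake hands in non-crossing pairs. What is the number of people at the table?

32

Non-crossing handshake pairings of 2n people are counted by C_n; 35357670 = C_16.
So n = 16, and there are 2n = 32 people.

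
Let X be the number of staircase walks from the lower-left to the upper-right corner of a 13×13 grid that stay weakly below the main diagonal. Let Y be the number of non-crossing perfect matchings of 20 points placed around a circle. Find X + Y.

759696

Monotone paths in an n×n grid that stay weakly below the diagonal are counted by C_n; here n = 13. So X = C_13 = 742900.
Pairing 20 circle points by 10 non-crossing chords gives C_10 matchings. So Y = C_10 = 16796.
X + Y = 742900 + 16796 = 759696.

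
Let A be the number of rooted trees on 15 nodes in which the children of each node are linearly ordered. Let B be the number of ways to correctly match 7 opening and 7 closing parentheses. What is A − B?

2674011

Rooted ordered (plane) trees on m nodes have m−1 edges and are counted by C_{m−1}; m = 15 gives C_14. So A = C_14 = 2674440.
Balanced strings of n pairs of brackets are counted by C_n; here n = 7. So B = C_7 = 429.
A − B = 2674440 − 429 = 2674011.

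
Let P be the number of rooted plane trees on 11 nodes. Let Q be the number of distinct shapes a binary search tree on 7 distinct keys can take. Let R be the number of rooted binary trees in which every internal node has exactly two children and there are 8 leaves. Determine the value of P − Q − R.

Rooted ordered (plane) trees on m nodes have m−1 edges and are counted by C_{m−1}; m = 11 gives C_10. So P = C_10 = 16796.
There are C_n binary search tree shapes on n keys; with n = 7 that is C_7. So Q = C_7 = 429.
A full binary tree with L leaves has L−1 internal nodes and is counted by C_{L−1}; L = 8 gives C_7. So R = C_7 = 429.
P − Q − R = 16796 − 429 − 429 = 15938.

15938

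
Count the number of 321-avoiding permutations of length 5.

Permutations of [n] avoiding any single length-3 pattern are counted by C_n; here n = 5.
C_5 = C_4 · 2(2·4+1)/(4+2) = 14 · 18/6 = 42.

42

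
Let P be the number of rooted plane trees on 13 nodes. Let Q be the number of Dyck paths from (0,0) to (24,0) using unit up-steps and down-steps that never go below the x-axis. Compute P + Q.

A rooted plane tree on 13 nodes has 12 edges, and such trees are counted by C_12. So P = C_12 = 208012.
Dyck paths of semilength n (length 2n) are counted by C_n; here n = 12. So Q = C_12 = 208012.
P + Q = 208012 + 208012 = 416024.

416024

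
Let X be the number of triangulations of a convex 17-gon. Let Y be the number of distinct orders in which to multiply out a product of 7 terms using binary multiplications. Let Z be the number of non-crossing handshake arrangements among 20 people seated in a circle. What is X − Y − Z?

Triangulations of a convex m-gon are counted by C_{m−2}; with m = 17 this is C_15. So X = C_15 = 9694845.
Parenthesizations of m factors correspond to full binary trees with m leaves, counted by C_{m−1}; m = 7 gives C_6. So Y = C_6 = 132.
Non-crossing handshake pairings of 2n people are counted by C_n; 20 people gives n = 10. So Z = C_10 = 16796.
X − Y − Z = 9694845 − 132 − 16796 = 9677917.

9677917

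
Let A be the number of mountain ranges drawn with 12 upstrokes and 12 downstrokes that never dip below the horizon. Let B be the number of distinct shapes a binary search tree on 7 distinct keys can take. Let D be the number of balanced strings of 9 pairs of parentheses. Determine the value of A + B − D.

Dyck paths of semilength n (length 2n) are counted by C_n; here n = 12. So A = C_12 = 208012.
Rooted binary trees with 7 nodes (each child slot possibly empty) number C_7. So B = C_7 = 429.
A balanced arrangement of 9 bracket pairs is a Dyck word of semilength 9, so the count is C_9. So D = C_9 = 4862.
A + B − D = 208012 + 429 − 4862 = 203579.

203579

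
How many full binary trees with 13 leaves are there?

A full binary tree with L leaves has L−1 internal nodes and is counted by C_{L−1}; L = 13 gives C_12.
C_12 = 208012.

208012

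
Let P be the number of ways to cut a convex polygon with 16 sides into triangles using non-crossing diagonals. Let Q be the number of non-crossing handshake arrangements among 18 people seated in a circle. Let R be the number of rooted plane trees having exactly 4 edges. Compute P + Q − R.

Triangulations of a convex m-gon are counted by C_{m−2}; with m = 16 this is C_14. So P = C_14 = 2674440.
With 18 = 2·9 people, non-crossing handshake pairings are non-crossing perfect matchings on a circle, counted by C_9. So Q = C_9 = 4862.
A rooted plane tree with 4 edges has 5 nodes, and the count is C_4. So R = C_4 = 14.
P + Q − R = 2674440 + 4862 − 14 = 2679288.

2679288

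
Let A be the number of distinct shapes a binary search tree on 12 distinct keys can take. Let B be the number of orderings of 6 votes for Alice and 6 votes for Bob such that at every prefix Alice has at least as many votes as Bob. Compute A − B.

There are C_n binary search tree shapes on n keys; with n = 12 that is C_12. So A = C_12 = 208012.
Reading a vote for the leader as '(' and for the other as ')' turns such a sequence into a balanced string of 6 pairs, so the count is C_6. So B = C_6 = 132.
A − B = 208012 − 132 = 207880.

207880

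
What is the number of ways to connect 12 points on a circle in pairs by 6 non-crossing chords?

Non-crossing perfect matchings of 2n points on a circle are counted by C_n; with 12 points, n = 6.
C_6 = 132.

132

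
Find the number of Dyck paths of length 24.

Paths of 12 up- and 12 down-steps that never dip below the axis are Dyck paths; their count is C_12.
C_12 = C(24,12)/13 = 2704156/13 = 208012.

208012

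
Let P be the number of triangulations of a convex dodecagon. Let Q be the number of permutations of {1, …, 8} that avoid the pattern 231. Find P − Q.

15366

The number of triangulations of a 12-gon is the Catalan number C_10 (index = sides − 2). So P = C_10 = 16796.
For any fixed pattern of length 3, the pattern-avoiding permutations of [8] number C_8. So Q = C_8 = 1430.
P − Q = 16796 − 1430 = 15366.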